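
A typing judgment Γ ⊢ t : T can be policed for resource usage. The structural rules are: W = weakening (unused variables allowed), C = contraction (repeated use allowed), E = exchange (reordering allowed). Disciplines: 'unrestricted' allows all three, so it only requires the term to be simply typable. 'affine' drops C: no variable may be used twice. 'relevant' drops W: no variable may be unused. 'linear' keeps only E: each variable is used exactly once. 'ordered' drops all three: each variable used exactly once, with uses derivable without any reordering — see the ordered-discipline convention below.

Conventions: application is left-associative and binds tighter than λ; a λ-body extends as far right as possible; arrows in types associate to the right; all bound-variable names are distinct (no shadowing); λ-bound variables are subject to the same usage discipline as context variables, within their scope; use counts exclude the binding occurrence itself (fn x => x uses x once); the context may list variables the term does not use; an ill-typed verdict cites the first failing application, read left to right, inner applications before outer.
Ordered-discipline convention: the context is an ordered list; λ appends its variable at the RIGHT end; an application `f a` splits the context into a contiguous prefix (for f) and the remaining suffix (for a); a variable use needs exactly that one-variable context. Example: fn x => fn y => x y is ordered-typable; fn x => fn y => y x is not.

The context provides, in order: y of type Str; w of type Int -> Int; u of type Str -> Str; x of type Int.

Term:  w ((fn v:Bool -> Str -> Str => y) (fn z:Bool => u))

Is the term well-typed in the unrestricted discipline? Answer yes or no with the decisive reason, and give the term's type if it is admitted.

no — the type mismatch rejects it
variable uses: y: 1, w: 1, u: 1, x: 0, v [bound]: 0, z [bound]: 0
use order (left to right): w, y, u
typing: ill-typed: argument of type Str where Int is required
per-discipline verdicts: ordered ✗ · linear ✗ · affine ✗ · relevant ✗ · unrestricted ✗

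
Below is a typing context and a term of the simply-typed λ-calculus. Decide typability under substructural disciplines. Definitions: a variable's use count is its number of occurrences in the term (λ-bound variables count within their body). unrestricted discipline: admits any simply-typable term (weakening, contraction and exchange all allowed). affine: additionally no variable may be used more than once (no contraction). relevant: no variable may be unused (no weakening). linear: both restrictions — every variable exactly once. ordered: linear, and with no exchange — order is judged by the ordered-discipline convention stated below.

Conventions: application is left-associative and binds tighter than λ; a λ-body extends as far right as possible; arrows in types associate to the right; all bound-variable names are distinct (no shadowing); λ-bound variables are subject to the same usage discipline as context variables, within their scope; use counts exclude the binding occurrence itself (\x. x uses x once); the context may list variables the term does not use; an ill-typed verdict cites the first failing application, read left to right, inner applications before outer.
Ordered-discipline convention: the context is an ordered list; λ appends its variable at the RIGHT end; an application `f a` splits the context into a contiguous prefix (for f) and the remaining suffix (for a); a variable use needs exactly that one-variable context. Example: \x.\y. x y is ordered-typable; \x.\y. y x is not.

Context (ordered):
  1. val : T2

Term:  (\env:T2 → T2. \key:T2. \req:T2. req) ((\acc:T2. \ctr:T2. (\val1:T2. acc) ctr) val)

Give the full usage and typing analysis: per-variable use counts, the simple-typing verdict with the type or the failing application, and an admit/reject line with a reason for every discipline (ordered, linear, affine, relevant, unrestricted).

use counts: val: 1, env (bound): 0, key (bound): 0, req (bound): 1, acc (bound): 1, ctr (bound): 1, val1 (bound): 0
use order (left to right): req, acc, ctr, val
typing: ✓ — T2 → T2 → T2
ordered: ✗ — env, key, val1 never used (weakening)
linear: ✗ — env, key, val1 never used (weakening)
affine: ✓ — val, env, key, req, acc, ctr, val1: no repeats, contraction unneeded
relevant: ✗ — env, key, val1 never used (weakening)
unrestricted: ✓ — simply typable at T2 → T2 → T2; W, C, E all held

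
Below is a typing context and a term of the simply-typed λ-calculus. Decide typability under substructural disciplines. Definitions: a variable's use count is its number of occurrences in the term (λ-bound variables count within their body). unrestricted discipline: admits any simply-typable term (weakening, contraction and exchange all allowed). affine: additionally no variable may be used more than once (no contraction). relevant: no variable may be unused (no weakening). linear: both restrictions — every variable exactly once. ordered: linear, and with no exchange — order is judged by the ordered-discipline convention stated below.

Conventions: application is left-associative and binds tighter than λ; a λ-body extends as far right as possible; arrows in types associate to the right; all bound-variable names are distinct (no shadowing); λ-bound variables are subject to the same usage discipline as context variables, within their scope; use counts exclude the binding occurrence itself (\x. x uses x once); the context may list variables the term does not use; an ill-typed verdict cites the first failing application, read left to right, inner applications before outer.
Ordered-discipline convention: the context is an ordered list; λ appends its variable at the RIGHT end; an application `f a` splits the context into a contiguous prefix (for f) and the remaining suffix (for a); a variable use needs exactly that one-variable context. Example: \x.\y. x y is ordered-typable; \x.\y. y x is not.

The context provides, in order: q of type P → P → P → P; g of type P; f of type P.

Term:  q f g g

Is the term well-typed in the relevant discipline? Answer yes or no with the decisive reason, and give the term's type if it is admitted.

yes — at least one use each (q, g, f); term : P
counts: q: 1×; g: 2×; f: 1×
use order (left to right): q, f, g, g
typing: well-typed at P
summary: ordered ✗ · linear ✗ · affine ✗ · relevant ✓ · unrestricted ✓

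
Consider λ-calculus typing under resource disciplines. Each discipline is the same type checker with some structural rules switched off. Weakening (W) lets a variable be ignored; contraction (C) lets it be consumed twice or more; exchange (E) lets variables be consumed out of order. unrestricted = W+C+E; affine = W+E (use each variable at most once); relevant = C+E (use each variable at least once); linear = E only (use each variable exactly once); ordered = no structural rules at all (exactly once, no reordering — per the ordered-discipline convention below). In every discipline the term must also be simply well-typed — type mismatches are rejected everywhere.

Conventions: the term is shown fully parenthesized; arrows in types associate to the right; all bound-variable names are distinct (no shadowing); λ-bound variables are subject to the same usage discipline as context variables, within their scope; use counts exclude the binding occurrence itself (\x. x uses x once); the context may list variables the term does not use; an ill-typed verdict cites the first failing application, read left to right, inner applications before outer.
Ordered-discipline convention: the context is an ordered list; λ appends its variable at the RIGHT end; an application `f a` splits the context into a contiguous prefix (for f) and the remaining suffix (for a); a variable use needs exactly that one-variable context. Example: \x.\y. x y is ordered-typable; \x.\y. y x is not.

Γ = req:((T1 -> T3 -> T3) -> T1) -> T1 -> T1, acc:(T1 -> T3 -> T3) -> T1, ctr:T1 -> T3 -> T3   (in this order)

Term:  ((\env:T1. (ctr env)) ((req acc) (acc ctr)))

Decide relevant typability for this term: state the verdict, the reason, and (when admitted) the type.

yes — req, acc, ctr, env: all used, weakening unneeded; term : T3 -> T3
usage: req=1; acc=2; ctr=2; env [bound]=1
use order (left to right): ctr, env, req, acc, acc, ctr
typing: ✓ — T3 -> T3
across the five disciplines: ordered ✗ · linear ✗ · affine ✗ · relevant ✓ · unrestricted ✓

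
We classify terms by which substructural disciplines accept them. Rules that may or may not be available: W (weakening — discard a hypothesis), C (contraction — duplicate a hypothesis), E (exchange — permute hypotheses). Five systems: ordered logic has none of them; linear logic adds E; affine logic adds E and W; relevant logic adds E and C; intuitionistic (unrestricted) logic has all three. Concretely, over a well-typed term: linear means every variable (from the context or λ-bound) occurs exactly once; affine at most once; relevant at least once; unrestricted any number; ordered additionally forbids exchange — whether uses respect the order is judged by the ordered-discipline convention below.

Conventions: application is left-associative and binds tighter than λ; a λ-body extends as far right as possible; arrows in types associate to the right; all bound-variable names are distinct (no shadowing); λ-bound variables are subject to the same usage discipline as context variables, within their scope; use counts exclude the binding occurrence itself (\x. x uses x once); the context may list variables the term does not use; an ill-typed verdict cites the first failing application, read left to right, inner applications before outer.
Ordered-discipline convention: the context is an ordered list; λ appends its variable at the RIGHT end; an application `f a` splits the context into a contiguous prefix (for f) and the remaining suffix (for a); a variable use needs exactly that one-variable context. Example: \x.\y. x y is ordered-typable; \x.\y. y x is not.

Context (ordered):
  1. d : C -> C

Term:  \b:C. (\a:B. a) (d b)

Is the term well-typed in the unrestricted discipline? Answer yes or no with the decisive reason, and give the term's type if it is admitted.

no — not simply typable
variable uses: d: 1×; b [bound]: 1×; a [bound]: 1×
uses in reading order: a, d, b
typing: ill-typed: an argument C mismatches the expected B
across the five disciplines: ordered ✗; linear ✗; affine ✗; relevant ✗; unrestricted ✗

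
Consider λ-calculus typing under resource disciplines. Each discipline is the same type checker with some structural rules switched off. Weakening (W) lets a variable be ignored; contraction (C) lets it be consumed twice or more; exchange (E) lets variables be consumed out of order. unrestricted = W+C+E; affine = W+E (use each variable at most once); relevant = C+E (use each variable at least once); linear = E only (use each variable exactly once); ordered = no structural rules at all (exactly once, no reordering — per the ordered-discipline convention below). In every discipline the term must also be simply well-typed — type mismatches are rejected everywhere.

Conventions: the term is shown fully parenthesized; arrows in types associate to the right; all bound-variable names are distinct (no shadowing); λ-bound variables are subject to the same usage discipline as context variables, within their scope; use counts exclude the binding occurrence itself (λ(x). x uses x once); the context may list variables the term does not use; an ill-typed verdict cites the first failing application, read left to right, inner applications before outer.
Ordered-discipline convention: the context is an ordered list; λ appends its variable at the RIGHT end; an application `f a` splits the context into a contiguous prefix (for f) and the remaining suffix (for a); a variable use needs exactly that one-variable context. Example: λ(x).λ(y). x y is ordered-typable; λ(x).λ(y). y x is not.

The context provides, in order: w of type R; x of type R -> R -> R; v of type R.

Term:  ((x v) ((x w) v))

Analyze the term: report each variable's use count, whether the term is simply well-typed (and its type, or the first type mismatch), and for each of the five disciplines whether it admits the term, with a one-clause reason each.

usage: w=1, x=2, v=2
use order (left to right): x, v, x, w, v
typing: the term checks, with type R
ordered ✗ (needs contraction — x ×2, v ×2)
linear ✗ (needs contraction — x ×2, v ×2)
affine ✗ (needs contraction — x ×2, v ×2)
relevant ✓ (at least one use each (w, x, v))
unrestricted ✓ (typability at R is all that's needed)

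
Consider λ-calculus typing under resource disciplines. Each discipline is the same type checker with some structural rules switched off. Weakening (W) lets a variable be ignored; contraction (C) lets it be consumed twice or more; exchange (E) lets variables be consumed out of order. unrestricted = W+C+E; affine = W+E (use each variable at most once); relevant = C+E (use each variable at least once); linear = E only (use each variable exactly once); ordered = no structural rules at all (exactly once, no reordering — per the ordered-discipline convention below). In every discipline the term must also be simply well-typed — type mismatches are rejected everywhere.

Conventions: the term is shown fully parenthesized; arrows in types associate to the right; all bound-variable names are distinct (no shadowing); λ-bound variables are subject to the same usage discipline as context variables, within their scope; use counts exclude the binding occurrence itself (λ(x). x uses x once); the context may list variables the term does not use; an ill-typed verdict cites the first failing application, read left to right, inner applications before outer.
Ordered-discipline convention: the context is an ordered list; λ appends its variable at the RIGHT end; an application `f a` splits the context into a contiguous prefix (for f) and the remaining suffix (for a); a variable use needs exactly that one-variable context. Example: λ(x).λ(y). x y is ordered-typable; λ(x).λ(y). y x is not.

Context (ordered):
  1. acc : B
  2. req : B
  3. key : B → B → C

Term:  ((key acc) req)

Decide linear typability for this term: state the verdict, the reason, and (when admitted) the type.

yes — single use per variable (acc, req, key); term : C
use counts: acc ×1, req ×1, key ×1
left-to-right use order: key, acc, req
typing: well-typed — term : C
per-discipline verdicts: ordered ✗ · linear ✓ · affine ✓ · relevant ✓ · unrestricted ✓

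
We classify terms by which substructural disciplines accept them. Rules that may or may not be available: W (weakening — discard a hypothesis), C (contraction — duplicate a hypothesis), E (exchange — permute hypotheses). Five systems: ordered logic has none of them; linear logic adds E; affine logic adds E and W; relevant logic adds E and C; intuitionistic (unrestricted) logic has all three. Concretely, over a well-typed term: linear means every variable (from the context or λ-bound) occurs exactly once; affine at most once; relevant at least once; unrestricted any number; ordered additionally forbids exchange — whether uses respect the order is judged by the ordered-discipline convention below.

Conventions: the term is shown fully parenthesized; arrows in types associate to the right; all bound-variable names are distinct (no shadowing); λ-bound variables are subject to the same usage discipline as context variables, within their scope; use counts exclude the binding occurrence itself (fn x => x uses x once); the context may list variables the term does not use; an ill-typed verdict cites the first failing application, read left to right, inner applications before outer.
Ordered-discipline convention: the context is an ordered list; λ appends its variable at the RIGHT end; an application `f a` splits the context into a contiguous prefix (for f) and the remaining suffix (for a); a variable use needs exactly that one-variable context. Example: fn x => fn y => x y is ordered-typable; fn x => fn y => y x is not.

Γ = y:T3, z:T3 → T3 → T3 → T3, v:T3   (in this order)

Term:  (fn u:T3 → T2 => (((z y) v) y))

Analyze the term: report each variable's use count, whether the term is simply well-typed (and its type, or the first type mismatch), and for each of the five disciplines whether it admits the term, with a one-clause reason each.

usage: y: 2×, z: 1×, v: 1×, u (λ-bound): 0×
uses in reading order: z, y, v, y
typing: the term checks, with type (T3 → T2) → T3
ordered ✗ (uses contraction: y ×2; needs weakening: u unused)
linear ✗ (uses contraction: y ×2; needs weakening: u unused)
affine ✗ (uses contraction: y ×2)
relevant ✗ (needs weakening: u unused)
unrestricted ✓ (type-checks ((T3 → T2) → T3) and nothing is barred)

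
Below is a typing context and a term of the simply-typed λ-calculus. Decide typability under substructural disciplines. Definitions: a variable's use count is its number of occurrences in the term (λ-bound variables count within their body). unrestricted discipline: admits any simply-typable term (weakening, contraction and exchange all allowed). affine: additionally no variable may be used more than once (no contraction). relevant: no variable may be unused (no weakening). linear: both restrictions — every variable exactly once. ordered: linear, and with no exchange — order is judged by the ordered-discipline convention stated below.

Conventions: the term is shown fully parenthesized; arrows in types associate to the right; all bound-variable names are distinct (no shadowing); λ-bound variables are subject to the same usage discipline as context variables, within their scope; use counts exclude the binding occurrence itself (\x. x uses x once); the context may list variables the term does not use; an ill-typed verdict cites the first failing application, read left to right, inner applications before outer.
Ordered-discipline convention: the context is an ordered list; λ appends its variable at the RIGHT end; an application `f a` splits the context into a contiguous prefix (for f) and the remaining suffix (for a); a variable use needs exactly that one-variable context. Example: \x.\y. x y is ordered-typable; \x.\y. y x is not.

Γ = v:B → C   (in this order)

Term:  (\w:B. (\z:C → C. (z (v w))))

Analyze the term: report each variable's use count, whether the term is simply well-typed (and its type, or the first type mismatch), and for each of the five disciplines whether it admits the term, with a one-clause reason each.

usage: v: 1, w (λ-bound): 1, z (λ-bound): 1
left-to-right use order: z, v, w
typing: well-typed at B → (C → C) → C
ordered ✗ (use order z, v, w needs exchange)
linear ✓ (single use per variable (v, w, z))
affine ✓ (no duplicate uses among v, w, z)
relevant ✓ (every one of v, w, z appears)
unrestricted ✓ (well-typed at B → (C → C) → C; no restrictions here)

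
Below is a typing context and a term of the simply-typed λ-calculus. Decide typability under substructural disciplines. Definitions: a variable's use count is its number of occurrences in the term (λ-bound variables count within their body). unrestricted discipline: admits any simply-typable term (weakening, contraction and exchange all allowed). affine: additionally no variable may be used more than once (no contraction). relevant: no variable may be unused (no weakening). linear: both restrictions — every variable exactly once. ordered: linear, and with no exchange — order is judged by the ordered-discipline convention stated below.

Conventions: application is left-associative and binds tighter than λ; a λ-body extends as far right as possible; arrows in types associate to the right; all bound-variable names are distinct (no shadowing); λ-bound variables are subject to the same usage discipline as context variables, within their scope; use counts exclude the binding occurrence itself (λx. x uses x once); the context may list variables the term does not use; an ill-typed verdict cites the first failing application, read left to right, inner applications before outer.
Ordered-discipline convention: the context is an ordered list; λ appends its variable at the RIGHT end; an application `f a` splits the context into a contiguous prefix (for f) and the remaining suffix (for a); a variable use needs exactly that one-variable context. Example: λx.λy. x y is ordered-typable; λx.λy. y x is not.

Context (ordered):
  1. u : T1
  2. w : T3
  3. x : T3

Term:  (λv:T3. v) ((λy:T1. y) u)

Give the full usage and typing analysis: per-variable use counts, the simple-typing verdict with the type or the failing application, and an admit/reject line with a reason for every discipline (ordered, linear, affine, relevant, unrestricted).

use counts: u=1; w=0; x=0; v (λ-bound)=1; y (λ-bound)=1
left-to-right use order: v, y, u
typing: ill-typed: an application expects T3 but receives T1
ordered: ✗, not simply typable
linear: ✗, fails simple typing
affine: ✗, a type mismatch blocks all five
relevant: ✗, the type mismatch rejects it
unrestricted: ✗, not simply typable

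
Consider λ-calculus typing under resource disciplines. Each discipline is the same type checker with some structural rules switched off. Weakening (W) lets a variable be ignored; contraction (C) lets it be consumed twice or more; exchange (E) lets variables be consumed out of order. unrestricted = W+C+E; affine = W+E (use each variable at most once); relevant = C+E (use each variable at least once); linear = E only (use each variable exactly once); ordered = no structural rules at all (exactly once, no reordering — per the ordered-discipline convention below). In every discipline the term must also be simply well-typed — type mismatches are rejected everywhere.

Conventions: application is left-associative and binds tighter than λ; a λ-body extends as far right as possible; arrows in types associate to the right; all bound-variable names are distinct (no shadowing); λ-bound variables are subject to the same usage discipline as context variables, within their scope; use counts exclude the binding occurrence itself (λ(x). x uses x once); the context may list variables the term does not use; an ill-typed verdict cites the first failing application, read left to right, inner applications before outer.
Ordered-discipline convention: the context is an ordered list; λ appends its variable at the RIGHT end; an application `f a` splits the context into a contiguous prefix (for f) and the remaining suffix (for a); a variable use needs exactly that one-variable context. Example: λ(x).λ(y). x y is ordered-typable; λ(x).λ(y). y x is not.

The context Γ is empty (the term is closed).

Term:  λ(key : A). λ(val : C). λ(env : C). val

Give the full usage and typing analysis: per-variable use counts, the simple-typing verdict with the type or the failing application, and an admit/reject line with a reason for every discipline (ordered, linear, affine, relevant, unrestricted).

counts: key (λ-bound): 0; val (λ-bound): 1; env (λ-bound): 0
use order (left to right): val
typing: ✓ — A → C → C → C
ordered: ✗, key, env never used (weakening)
linear: ✗, key, env never used (weakening)
affine: ✓, none of key, val, env used more than once
relevant: ✗, key, env never used (weakening)
unrestricted: ✓, type-checks (A → C → C → C) and nothing is barred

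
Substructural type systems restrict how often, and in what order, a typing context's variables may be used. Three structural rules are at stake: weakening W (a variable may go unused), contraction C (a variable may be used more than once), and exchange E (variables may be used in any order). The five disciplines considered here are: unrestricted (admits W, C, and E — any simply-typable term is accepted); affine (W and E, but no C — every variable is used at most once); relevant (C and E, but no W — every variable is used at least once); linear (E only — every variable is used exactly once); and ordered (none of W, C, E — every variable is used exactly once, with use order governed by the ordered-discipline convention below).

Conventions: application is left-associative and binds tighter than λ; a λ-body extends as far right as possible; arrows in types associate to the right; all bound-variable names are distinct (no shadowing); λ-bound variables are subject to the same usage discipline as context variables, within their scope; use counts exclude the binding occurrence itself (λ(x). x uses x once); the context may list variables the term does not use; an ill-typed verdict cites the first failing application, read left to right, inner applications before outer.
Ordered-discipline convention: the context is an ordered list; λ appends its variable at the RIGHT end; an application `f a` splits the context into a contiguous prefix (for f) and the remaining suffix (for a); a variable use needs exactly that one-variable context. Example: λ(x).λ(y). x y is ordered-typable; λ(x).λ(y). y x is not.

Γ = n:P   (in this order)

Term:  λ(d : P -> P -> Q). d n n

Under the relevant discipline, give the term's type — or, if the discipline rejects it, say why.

term : (P -> P -> Q) -> Q
counts: n ×2; d (λ-bound) ×1
use order (left to right): d, n, n
typing: ✓ — (P -> P -> Q) -> Q
across the five disciplines: ordered ✗ · linear ✗ · affine ✗ · relevant ✓ · unrestricted ✓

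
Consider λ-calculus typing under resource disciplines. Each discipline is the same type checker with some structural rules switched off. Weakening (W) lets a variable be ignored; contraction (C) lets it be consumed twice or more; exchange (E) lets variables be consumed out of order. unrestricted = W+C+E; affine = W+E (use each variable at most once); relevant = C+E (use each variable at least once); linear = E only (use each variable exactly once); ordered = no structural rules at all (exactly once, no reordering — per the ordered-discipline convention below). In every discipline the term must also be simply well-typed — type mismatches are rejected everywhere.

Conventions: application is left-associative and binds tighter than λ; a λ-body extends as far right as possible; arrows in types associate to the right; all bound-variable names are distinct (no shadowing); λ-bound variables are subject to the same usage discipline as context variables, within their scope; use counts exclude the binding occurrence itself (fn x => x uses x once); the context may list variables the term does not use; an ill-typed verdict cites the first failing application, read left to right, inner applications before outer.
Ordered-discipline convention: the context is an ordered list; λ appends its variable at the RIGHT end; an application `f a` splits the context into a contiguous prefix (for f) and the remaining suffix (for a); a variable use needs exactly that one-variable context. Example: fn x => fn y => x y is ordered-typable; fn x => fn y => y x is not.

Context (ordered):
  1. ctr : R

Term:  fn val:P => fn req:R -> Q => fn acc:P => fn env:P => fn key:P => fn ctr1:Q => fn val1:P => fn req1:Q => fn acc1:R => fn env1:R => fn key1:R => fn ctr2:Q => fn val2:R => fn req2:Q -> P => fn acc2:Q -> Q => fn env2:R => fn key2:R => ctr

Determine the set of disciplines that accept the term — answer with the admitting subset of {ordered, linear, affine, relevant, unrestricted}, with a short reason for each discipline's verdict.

admitted by: affine, unrestricted
variable uses: ctr ×1; val (bound) ×0; req (bound) ×0; acc (bound) ×0; env (bound) ×0; key (bound) ×0; ctr1 (bound) ×0; val1 (bound) ×0; req1 (bound) ×0; acc1 (bound) ×0; env1 (bound) ×0; key1 (bound) ×0; ctr2 (bound) ×0; val2 (bound) ×0; req2 (bound) ×0; acc2 (bound) ×0; env2 (bound) ×0; key2 (bound) ×0
left-to-right use order: ctr
typing: the term checks, with type P -> (R -> Q) -> P -> P -> P -> Q -> P -> Q -> R -> R -> R -> Q -> R -> (Q -> P) -> (Q -> Q) -> R -> R -> R
ordered ✗ (unused: val, req, acc, env, key, ctr1, val1, req1, acc1, env1, key1, ctr2, val2, req2, acc2, env2, key2 — weakening required)
linear ✗ (unused: val, req, acc, env, key, ctr1, val1, req1, acc1, env1, key1, ctr2, val2, req2, acc2, env2, key2 — weakening required)
affine ✓ (none of ctr, val, req, acc, env, key, ctr1, val1, req1, acc1, env1, key1, ctr2, val2, req2, acc2, env2, key2 used more than once)
relevant ✗ (unused: val, req, acc, env, key, ctr1, val1, req1, acc1, env1, key1, ctr2, val2, req2, acc2, env2, key2 — weakening required)
unrestricted ✓ (simply typable at P -> (R -> Q) -> P -> P -> P -> Q -> P -> Q -> R -> R -> R -> Q -> R -> (Q -> P) -> (Q -> Q) -> R -> R -> R; W, C, E all held)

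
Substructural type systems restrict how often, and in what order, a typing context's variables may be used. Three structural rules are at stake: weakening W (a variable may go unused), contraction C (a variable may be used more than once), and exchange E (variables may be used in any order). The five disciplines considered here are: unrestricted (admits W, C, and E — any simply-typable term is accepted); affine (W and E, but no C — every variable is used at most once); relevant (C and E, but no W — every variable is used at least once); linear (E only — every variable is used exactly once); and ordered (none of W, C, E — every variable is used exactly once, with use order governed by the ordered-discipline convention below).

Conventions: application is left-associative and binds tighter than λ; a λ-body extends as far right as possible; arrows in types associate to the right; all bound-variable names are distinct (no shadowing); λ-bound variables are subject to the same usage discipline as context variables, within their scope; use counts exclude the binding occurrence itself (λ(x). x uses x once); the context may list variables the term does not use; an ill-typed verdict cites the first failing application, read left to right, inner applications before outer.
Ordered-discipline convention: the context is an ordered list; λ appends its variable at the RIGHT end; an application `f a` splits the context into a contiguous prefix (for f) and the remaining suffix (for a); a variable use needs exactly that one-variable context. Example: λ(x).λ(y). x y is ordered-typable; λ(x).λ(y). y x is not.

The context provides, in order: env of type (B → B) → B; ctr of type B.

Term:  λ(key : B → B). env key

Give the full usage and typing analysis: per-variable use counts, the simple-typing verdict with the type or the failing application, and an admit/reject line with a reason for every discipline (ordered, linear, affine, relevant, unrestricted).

variable uses: env: 1; ctr: 0; key (bound): 1
uses in reading order: env, key
typing: the term checks, with type (B → B) → B
ordered ✗ (ctr never used (weakening))
linear ✗ (ctr never used (weakening))
affine ✓ (none of env, ctr, key used more than once)
relevant ✗ (ctr never used (weakening))
unrestricted ✓ (typability at (B → B) → B is all that's needed)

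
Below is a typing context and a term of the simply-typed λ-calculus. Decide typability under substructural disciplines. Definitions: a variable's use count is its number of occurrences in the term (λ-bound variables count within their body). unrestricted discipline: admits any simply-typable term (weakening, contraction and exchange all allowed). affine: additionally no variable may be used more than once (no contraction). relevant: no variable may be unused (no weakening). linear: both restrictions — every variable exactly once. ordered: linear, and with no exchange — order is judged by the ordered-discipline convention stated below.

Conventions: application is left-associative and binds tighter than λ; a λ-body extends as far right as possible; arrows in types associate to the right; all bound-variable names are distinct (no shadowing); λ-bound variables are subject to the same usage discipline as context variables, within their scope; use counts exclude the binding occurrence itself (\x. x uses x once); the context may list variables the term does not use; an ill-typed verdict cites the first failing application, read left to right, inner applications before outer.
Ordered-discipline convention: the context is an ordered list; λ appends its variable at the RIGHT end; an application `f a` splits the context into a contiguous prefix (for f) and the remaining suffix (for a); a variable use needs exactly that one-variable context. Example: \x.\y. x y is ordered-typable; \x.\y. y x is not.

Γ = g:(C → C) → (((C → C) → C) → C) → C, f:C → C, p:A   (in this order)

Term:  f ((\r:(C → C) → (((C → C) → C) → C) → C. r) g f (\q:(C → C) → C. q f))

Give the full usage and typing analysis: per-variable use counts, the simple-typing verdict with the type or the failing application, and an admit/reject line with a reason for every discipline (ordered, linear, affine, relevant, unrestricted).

counts: g: 1; f: 3; p: 0; r (λ-bound): 1; q (λ-bound): 1
uses in reading order: f, r, g, f, q, f
typing: well-typed at C
ordered: ✗, f ×3 used more than once (contraction); p never used (weakening)
linear: ✗, f ×3 used more than once (contraction); p never used (weakening)
affine: ✗, f ×3 used more than once (contraction)
relevant: ✗, p never used (weakening)
unrestricted: ✓, simply typable at C; W, C, E all held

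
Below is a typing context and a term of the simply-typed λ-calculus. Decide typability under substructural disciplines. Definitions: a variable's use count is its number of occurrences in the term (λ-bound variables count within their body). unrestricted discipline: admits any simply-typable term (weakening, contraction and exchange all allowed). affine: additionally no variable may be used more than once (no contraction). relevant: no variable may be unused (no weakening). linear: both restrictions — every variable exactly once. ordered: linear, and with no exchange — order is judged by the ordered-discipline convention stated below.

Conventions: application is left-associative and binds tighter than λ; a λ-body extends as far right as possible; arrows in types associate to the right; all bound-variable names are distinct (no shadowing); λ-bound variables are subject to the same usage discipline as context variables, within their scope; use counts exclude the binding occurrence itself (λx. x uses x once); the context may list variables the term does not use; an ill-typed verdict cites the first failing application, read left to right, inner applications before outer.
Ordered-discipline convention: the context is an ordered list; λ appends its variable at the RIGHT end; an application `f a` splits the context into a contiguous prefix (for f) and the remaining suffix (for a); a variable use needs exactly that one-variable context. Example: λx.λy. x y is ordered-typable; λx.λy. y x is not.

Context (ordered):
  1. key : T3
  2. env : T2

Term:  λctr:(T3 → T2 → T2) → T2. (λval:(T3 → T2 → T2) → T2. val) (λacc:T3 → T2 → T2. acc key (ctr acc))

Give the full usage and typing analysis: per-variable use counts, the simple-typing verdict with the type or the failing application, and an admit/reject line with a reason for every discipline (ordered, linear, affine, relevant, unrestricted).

usage: key ×1; env ×0; ctr (bound) ×1; val (bound) ×1; acc (bound) ×2
use order (left to right): val, acc, key, ctr, acc
typing: well-typed — term : ((T3 → T2 → T2) → T2) → (T3 → T2 → T2) → T2
ordered ✗ (needs contraction — acc ×2; env never used (weakening))
linear ✗ (needs contraction — acc ×2; env never used (weakening))
affine ✗ (needs contraction — acc ×2)
relevant ✗ (env never used (weakening))
unrestricted ✓ (simply typable at ((T3 → T2 → T2) → T2) → (T3 → T2 → T2) → T2; W, C, E all held)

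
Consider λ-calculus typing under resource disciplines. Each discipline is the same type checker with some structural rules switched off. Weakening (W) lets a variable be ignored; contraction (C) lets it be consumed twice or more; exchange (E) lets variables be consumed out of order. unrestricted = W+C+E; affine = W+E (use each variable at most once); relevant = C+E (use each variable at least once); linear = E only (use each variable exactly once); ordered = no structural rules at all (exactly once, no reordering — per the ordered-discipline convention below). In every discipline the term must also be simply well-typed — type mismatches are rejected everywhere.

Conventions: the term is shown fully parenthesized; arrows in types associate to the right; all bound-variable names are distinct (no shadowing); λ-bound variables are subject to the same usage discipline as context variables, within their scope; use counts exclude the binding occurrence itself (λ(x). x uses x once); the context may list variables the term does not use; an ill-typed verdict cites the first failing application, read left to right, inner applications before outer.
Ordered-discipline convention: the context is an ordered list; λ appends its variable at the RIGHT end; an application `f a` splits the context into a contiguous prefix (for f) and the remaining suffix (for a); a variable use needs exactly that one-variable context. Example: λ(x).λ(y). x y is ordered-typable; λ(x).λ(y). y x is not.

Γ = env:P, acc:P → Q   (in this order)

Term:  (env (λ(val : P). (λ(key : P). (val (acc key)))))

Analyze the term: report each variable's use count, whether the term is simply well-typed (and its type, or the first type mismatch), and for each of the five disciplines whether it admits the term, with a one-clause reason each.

variable uses: env=1, acc=1, val [bound]=1, key [bound]=1
order of uses: env, val, acc, key
typing: ill-typed: applying a non-function (P)
ordered: ✗, the type mismatch rejects it
linear: ✗, not simply typable
affine: ✗, fails simple typing
relevant: ✗, a type mismatch blocks all five
unrestricted: ✗, the type mismatch rejects it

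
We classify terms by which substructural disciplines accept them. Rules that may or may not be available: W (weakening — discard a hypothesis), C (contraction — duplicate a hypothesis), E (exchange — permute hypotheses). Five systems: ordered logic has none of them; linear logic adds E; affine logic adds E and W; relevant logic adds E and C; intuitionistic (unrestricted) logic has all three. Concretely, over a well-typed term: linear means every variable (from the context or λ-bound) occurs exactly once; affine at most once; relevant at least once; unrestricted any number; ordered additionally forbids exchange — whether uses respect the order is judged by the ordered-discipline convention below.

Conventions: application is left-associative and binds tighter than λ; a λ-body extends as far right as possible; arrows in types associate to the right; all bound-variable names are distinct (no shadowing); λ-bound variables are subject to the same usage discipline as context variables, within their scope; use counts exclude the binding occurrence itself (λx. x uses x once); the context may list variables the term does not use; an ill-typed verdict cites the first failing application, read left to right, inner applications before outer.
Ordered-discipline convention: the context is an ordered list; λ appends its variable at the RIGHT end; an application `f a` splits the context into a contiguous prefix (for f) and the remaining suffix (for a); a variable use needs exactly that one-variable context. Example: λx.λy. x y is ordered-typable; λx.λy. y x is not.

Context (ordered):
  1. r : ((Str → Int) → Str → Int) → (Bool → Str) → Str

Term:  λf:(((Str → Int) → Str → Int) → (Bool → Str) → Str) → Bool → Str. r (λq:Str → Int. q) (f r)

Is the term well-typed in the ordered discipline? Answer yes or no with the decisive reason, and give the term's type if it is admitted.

no — uses contraction: r ×2
variable uses: r=2, f (bound)=1, q (bound)=1
order of uses: r, q, f, r
typing: the term checks, with type ((((Str → Int) → Str → Int) → (Bool → Str) → Str) → Bool → Str) → Str
per-discipline verdicts: ordered ✗; linear ✗; affine ✗; relevant ✓; unrestricted ✓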